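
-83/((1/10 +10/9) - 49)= 7470/4301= 1.74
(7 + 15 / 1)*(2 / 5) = 44 / 5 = 8.80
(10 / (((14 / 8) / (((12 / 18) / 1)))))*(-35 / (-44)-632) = -555460 / 231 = -2404.59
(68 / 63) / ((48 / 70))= 1.57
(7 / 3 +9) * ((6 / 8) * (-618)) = -5253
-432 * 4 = -1728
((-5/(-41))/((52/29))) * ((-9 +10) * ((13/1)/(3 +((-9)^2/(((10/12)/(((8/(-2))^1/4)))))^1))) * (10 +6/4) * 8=-16675/19311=-0.86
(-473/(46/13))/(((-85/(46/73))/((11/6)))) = 67639/37230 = 1.82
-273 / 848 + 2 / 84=-5309 / 17808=-0.30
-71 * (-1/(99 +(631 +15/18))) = 426/4385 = 0.10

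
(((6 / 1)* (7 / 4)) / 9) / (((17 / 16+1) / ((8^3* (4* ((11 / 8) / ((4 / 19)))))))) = 68096 / 9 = 7566.22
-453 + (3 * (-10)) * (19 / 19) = -483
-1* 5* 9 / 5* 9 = -81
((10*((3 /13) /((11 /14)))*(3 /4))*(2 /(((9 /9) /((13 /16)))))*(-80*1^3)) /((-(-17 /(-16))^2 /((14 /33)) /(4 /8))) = 1881600 /34969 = 53.81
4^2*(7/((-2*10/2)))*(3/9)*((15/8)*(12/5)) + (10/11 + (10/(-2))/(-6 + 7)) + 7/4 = -4211/220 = -19.14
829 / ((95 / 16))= 13264 / 95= 139.62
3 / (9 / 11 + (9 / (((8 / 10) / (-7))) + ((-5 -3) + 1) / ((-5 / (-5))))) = -132 / 3737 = -0.04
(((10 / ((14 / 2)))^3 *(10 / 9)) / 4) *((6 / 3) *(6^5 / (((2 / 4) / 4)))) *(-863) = -29825280000 / 343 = -86954169.10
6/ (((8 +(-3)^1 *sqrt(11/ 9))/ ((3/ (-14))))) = -72/ 371 - 9 *sqrt(11)/ 371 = -0.27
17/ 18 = 0.94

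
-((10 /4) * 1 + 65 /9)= -9.72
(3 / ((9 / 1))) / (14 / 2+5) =1 / 36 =0.03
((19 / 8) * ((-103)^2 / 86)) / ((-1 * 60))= -201571 / 41280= -4.88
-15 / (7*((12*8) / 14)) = -5 / 16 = -0.31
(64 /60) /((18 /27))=8 /5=1.60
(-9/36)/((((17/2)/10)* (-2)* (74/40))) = 50/629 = 0.08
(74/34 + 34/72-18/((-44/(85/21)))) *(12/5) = 202847/19635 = 10.33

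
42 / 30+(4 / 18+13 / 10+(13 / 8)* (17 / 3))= 4367 / 360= 12.13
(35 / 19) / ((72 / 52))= 455 / 342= 1.33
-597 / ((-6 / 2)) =199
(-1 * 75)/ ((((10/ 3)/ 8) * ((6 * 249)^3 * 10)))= -1/ 185258988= -0.00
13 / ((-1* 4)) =-13 / 4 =-3.25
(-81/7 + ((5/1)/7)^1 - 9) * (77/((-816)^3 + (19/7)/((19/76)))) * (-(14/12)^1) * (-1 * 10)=374605/11410108188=0.00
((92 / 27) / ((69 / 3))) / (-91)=-4 / 2457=-0.00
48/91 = 0.53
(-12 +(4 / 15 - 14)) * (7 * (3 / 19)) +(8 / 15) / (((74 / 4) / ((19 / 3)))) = -178798 / 6327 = -28.26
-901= -901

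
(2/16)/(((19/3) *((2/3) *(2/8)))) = 0.12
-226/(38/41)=-4633/19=-243.84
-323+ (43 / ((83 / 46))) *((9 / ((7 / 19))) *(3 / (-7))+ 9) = -1456057 / 4067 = -358.02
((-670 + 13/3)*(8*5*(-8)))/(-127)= -639040/381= -1677.27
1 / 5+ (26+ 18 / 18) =136 / 5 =27.20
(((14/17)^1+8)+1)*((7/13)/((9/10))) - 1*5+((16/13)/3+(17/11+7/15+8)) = 11.30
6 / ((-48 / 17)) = -17 / 8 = -2.12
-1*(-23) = 23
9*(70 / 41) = 630 / 41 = 15.37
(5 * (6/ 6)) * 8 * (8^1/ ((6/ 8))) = 1280/ 3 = 426.67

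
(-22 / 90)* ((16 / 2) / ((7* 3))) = -88 / 945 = -0.09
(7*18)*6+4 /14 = 5294 /7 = 756.29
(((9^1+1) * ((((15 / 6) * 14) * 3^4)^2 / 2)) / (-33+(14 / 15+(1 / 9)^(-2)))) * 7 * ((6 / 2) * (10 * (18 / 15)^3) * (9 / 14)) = 191579412.26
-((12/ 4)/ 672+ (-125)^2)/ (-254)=3500001/ 56896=61.52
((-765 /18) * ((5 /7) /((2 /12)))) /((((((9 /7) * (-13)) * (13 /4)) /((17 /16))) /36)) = 21675 /169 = 128.25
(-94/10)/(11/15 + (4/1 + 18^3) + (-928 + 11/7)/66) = -21714/13450429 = -0.00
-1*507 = -507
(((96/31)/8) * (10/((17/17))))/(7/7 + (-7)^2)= 12/155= 0.08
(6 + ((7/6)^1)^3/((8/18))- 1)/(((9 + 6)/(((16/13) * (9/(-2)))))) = -3.17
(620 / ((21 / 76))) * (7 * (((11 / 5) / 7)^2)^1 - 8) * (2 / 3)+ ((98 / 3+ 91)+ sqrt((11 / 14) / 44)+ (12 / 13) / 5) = -309835499 / 28665+ sqrt(14) / 28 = -10808.71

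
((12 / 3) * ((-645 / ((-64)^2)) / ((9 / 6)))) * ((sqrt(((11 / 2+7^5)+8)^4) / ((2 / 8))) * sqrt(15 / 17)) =-243319129415 * sqrt(255) / 8704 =-446403367.16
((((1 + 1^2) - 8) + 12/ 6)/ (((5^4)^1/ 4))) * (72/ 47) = -0.04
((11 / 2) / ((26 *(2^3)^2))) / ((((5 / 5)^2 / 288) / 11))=1089 / 104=10.47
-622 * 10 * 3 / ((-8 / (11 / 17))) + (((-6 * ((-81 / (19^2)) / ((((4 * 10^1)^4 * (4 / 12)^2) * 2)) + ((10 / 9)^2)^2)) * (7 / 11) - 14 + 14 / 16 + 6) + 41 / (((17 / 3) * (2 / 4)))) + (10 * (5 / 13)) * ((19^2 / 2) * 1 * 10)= 41533338104922133043 / 4913386283520000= 8453.10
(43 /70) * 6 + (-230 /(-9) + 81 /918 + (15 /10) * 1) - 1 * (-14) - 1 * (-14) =315032 /5355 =58.83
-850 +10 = -840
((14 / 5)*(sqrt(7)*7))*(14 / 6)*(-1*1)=-121.00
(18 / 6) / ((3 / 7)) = 7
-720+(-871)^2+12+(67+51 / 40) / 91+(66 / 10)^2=13795187047 / 18200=757977.31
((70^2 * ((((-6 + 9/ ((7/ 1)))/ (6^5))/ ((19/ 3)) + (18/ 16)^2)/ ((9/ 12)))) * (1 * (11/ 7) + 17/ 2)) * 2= 341747575/ 2052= 166543.65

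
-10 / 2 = -5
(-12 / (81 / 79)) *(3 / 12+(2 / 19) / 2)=-1817 / 513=-3.54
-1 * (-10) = 10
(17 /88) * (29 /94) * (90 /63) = 2465 /28952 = 0.09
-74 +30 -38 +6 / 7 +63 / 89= -50111 / 623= -80.43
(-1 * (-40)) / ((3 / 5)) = 200 / 3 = 66.67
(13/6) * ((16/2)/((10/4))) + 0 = 6.93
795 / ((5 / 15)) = 2385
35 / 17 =2.06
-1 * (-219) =219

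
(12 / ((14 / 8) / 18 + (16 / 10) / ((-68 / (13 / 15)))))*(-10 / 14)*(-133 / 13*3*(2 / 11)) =209304000 / 336193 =622.57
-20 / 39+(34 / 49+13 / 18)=10357 / 11466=0.90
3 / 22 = 0.14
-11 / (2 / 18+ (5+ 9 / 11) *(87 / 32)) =-1089 / 1577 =-0.69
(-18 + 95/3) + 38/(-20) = 353/30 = 11.77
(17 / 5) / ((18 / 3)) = 17 / 30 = 0.57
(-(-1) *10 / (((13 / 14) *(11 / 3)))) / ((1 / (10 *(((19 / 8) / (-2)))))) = -9975 / 286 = -34.88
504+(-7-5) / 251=126492 / 251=503.95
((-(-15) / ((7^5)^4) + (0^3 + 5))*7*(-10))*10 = -39896133148806002000 / 11398895185373143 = -3500.00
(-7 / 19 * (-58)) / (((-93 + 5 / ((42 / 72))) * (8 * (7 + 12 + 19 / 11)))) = -15631 / 10240848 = -0.00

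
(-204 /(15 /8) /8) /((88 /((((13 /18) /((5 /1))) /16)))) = -221 /158400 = -0.00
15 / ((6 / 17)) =85 / 2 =42.50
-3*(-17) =51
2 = 2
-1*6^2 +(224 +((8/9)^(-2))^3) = 49814513/262144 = 190.03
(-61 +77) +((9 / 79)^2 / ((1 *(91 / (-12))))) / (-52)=118129891 / 7383103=16.00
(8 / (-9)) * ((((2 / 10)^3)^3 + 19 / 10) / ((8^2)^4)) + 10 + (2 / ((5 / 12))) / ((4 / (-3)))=52428799175347 / 8192000000000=6.40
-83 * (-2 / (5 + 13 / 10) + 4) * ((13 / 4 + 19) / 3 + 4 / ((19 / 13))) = -11144410 / 3591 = -3103.43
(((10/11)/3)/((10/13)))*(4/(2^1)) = 26/33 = 0.79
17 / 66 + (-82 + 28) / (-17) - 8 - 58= -70199 / 1122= -62.57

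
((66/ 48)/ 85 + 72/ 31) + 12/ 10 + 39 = 896717/ 21080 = 42.54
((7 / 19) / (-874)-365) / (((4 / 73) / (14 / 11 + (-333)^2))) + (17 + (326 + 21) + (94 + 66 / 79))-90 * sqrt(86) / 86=-42637744026589835 / 57722456-45 * sqrt(86) / 43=-738668233.15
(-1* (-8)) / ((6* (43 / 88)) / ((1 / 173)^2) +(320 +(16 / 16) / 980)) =10780 / 118669457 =0.00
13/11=1.18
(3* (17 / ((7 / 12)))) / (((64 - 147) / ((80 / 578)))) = -1440 / 9877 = -0.15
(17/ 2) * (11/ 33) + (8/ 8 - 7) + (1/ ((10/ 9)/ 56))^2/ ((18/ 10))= 42241/ 30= 1408.03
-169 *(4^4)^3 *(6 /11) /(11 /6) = -102072582144 /121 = -843575059.04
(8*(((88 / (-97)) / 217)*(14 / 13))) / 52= -352 / 508183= -0.00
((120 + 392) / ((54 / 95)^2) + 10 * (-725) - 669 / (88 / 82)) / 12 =-201717941 / 384912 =-524.06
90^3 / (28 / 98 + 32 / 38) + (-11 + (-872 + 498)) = 645995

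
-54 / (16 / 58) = -783 / 4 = -195.75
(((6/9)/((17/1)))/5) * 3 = 0.02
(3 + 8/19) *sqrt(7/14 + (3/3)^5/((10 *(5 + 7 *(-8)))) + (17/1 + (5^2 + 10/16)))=13 *sqrt(44865210)/3876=22.47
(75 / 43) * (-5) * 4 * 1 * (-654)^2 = -641574000 / 43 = -14920325.58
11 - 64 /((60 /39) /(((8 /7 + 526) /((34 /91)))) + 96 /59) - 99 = -190663480 /1497667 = -127.31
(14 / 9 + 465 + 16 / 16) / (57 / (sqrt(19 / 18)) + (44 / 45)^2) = -916502400 / 6308987827 + 8627715000*sqrt(38) / 6308987827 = 8.28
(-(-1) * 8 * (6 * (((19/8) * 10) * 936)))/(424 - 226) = 59280/11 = 5389.09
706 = 706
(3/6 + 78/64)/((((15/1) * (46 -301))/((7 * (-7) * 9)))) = 539/2720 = 0.20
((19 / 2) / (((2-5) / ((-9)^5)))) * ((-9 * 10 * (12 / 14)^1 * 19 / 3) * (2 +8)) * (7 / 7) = -6395006700 / 7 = -913572385.71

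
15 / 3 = 5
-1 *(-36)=36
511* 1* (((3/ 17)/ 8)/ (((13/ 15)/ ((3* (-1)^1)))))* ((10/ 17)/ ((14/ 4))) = -6.56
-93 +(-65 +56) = -102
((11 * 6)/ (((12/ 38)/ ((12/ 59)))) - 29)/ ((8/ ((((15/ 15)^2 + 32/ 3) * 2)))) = 39.40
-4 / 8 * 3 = -3 / 2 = -1.50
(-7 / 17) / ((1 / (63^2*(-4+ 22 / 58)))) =2917215 / 493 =5917.27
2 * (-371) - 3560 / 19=-17658 / 19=-929.37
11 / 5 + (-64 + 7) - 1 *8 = -314 / 5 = -62.80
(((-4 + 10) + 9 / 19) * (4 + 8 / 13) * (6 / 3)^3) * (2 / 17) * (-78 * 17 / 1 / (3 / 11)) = -2597760 / 19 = -136724.21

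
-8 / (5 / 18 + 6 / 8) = -288 / 37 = -7.78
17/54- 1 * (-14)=773/54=14.31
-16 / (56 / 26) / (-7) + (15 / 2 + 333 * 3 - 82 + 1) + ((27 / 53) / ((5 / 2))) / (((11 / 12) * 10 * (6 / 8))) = 1323496061 / 1428350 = 926.59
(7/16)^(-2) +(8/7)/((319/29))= 2872/539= 5.33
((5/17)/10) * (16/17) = 8/289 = 0.03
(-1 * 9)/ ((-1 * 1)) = 9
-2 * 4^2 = -32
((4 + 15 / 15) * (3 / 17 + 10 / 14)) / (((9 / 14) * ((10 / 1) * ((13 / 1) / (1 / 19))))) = 106 / 37791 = 0.00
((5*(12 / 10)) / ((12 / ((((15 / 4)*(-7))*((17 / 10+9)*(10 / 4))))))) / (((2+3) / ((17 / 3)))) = -12733 / 32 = -397.91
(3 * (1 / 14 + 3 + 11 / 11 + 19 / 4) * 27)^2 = 510561.29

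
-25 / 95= -5 / 19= -0.26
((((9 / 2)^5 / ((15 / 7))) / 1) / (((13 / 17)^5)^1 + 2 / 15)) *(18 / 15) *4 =1760663855853 / 168182180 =10468.79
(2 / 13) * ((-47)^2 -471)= 3476 / 13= 267.38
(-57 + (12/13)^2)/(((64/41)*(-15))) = 129683/54080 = 2.40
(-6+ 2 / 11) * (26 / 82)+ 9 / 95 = -74981 / 42845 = -1.75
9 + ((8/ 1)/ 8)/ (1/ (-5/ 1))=4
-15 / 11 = -1.36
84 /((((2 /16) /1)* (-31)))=-672 /31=-21.68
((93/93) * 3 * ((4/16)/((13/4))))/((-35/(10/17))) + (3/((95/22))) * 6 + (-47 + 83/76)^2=94345151703/44677360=2111.70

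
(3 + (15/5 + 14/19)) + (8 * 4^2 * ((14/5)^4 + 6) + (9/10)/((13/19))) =2668726637/308750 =8643.65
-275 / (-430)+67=5817 / 86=67.64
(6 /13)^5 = 0.02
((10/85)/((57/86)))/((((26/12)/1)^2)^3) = 2674944/1559059307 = 0.00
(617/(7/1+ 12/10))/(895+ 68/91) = 0.08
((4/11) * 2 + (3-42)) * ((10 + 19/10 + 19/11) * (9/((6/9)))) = -17039133/2420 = -7040.96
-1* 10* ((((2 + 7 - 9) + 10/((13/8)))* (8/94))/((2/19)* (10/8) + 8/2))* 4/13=-486400/1247051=-0.39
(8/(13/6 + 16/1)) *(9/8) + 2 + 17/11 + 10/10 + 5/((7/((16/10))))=51900/8393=6.18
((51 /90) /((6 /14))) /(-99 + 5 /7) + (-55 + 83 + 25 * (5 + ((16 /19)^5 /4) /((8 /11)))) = 24013878575773 /153320050080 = 156.63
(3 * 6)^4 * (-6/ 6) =-104976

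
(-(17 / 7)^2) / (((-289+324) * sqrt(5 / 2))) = -0.11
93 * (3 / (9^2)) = 31 / 9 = 3.44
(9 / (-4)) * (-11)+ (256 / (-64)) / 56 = 691 / 28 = 24.68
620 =620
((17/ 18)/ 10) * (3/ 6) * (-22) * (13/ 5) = -2.70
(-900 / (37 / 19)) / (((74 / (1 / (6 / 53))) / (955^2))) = -68880688125 / 1369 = -50314600.53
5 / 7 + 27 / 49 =62 / 49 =1.27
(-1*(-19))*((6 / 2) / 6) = 19 / 2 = 9.50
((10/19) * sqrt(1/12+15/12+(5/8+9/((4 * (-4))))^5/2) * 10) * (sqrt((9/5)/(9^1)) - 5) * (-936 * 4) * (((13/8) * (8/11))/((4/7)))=17745 * sqrt(50331666) * (25 - sqrt(5))/13376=214248.44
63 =63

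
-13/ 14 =-0.93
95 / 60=19 / 12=1.58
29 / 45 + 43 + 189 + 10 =10919 / 45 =242.64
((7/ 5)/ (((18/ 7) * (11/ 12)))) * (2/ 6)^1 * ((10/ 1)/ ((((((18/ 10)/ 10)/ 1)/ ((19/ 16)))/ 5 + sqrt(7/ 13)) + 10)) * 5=720794165000/ 726447696183 - 5527812500 * sqrt(91)/ 726447696183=0.92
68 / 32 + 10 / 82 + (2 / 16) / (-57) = 5246 / 2337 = 2.24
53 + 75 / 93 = 53.81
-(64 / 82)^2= -1024 / 1681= -0.61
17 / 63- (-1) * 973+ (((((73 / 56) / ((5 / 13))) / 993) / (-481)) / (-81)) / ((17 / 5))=2757440855017 / 2833171992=973.27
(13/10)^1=13/10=1.30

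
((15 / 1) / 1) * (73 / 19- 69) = -18570 / 19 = -977.37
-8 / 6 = -1.33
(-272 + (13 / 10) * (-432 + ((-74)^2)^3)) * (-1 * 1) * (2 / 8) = -266835545494 / 5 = -53367109098.80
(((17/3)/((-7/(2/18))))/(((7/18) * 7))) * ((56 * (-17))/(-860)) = -1156/31605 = -0.04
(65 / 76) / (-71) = -65 / 5396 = -0.01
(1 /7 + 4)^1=29 /7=4.14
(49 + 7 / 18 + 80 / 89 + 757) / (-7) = -1293275 / 11214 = -115.33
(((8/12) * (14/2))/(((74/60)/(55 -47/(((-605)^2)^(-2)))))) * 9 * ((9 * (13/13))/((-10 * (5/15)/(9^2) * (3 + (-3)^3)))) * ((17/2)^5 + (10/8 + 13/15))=-51328996229884409577387/592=-86704385523453394556.40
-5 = -5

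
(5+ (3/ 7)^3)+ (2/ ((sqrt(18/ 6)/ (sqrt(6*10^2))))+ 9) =4829/ 343+ 20*sqrt(2) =42.36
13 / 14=0.93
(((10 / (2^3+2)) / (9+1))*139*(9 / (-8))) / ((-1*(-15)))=-417 / 400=-1.04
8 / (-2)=-4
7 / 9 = 0.78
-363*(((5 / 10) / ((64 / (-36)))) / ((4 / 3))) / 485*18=88209 / 31040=2.84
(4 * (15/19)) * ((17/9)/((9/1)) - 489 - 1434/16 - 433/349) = -655451605/358074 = -1830.49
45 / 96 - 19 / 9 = -473 / 288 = -1.64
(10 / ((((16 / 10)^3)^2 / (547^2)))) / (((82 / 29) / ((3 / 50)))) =81347446875 / 21495808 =3784.34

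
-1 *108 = -108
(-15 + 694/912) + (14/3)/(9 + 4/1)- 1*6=-39283/1976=-19.88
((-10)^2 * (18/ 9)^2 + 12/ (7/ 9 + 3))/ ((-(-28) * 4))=3427/ 952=3.60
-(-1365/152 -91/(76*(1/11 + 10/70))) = 4823/342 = 14.10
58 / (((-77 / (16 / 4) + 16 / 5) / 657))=-2374.21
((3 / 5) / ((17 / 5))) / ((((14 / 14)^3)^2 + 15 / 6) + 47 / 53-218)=-318 / 384931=-0.00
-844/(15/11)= -9284/15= -618.93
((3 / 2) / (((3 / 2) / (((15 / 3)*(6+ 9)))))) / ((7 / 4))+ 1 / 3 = 907 / 21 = 43.19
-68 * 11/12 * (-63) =3927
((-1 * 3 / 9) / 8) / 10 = -1 / 240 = -0.00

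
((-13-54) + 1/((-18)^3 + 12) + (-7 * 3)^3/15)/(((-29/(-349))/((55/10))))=-45300.21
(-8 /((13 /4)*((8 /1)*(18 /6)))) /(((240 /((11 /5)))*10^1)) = -11 /117000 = -0.00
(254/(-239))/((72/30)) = -635/1434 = -0.44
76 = 76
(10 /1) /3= 10 /3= 3.33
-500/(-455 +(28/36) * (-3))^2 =-1125/470596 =-0.00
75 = 75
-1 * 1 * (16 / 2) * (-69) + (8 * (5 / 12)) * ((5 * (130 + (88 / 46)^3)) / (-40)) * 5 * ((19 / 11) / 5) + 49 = 403438757 / 803022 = 502.40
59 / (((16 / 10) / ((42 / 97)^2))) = 130095 / 18818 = 6.91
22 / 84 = 11 / 42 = 0.26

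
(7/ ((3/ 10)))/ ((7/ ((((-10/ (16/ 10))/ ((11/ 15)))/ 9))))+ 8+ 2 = 1355/ 198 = 6.84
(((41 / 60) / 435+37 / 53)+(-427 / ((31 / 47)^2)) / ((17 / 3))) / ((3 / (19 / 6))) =-74072487705481 / 406781497800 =-182.09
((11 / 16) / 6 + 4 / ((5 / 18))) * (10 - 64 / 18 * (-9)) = 48769 / 80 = 609.61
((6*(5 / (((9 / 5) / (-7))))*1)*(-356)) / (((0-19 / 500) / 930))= -19313000000 / 19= -1016473684.21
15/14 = 1.07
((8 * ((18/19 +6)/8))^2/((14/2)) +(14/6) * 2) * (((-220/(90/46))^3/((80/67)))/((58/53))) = -2016156069602620/160269921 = -12579753.31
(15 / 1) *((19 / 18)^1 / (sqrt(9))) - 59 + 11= -769 / 18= -42.72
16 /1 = 16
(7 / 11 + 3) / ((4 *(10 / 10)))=10 / 11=0.91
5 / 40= 0.12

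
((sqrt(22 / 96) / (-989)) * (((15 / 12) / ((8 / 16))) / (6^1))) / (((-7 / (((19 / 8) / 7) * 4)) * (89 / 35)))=475 * sqrt(33) / 177450336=0.00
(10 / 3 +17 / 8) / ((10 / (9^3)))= 31833 / 80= 397.91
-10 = -10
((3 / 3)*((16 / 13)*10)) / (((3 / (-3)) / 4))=-640 / 13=-49.23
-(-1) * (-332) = -332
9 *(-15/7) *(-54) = 7290/7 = 1041.43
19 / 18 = 1.06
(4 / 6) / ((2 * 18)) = 1 / 54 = 0.02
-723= -723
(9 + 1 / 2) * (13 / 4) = 247 / 8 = 30.88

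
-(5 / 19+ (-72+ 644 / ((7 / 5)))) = -388.26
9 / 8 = 1.12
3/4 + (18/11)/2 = 69/44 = 1.57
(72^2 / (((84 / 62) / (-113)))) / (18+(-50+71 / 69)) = 208834848 / 14959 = 13960.48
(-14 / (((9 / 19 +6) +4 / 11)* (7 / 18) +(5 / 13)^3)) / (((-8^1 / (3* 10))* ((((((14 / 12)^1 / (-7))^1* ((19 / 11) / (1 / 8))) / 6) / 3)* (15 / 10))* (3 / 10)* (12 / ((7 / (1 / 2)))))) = -8792558775 / 22446841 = -391.71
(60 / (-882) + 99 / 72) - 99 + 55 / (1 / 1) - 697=-869879 / 1176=-739.69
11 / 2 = 5.50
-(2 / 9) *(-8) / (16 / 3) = 1 / 3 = 0.33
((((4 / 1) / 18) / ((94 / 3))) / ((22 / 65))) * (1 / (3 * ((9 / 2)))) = 65 / 41877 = 0.00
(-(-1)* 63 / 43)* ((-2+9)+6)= 819 / 43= 19.05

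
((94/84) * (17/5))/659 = 799/138390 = 0.01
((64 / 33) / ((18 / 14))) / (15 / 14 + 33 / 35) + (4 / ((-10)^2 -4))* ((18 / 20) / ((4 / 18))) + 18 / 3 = 46350199 / 6700320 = 6.92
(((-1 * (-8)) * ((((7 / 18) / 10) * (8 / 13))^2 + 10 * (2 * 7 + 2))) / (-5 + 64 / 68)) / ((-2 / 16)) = 59574741248 / 23613525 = 2522.91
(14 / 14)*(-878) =-878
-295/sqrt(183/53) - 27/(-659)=27/659 - 295 * sqrt(9699)/183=-158.72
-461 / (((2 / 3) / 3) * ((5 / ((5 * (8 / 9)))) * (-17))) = 1844 / 17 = 108.47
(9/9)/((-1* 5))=-0.20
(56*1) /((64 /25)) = 175 /8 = 21.88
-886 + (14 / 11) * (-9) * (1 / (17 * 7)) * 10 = -165862 / 187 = -886.96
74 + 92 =166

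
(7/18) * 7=49/18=2.72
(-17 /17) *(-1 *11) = 11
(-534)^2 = 285156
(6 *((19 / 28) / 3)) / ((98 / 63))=171 / 196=0.87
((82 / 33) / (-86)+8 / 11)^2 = 982081 / 2013561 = 0.49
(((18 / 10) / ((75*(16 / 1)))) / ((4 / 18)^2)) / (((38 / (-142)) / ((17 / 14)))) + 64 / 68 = 0.80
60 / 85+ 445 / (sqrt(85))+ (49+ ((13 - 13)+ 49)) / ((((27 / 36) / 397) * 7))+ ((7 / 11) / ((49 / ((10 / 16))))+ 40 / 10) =89 * sqrt(85) / 17+ 232961599 / 31416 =7463.65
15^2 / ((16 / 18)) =253.12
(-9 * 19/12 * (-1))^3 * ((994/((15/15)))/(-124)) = -92040921/3968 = -23195.80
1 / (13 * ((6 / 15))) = 5 / 26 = 0.19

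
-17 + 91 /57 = -878 /57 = -15.40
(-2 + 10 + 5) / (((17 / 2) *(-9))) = -26 / 153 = -0.17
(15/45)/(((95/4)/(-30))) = -0.42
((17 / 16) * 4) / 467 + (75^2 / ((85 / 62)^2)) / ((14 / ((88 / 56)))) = 8886223337 / 26452748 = 335.93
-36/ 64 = -9/ 16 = -0.56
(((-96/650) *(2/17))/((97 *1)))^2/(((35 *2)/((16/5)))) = 73728/50262730984375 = 0.00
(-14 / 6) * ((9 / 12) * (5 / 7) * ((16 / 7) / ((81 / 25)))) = -500 / 567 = -0.88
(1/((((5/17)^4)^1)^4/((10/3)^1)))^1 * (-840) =-5450053490074689269872/6103515625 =-892936763813.84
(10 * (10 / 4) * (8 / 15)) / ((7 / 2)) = 80 / 21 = 3.81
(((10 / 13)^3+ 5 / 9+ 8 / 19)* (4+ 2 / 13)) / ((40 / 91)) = 13.53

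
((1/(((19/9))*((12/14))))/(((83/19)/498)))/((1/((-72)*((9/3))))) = -13608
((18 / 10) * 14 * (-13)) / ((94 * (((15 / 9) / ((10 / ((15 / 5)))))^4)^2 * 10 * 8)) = -13104 / 1175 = -11.15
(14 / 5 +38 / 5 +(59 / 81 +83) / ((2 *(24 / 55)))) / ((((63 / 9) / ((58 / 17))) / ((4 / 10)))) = 4282111 / 206550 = 20.73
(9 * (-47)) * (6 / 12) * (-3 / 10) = 1269 / 20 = 63.45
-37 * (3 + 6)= -333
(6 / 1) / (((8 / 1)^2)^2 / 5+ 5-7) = 5 / 681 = 0.01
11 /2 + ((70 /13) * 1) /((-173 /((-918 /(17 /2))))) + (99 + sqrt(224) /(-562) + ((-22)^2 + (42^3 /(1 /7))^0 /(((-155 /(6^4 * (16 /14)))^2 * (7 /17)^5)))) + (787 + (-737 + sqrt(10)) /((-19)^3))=9093.04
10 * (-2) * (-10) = 200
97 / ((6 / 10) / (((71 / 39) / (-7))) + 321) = 0.30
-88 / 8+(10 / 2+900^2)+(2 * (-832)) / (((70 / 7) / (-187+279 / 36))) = 4199106 / 5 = 839821.20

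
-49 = -49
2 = 2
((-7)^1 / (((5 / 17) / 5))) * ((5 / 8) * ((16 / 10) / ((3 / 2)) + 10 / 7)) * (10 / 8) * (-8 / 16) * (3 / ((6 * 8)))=7.25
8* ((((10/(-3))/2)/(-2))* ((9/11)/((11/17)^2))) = 13.03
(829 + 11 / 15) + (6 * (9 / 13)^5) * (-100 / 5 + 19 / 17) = 76852989916 / 94679715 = 811.72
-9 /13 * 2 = -18 /13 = -1.38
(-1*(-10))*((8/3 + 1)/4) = 55/6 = 9.17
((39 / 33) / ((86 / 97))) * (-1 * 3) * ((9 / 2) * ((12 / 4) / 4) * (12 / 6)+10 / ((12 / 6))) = -46.99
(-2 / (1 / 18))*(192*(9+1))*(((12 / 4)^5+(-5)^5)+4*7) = 197268480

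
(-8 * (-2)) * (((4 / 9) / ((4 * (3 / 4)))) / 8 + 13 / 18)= 11.85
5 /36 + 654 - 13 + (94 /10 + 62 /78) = 651.33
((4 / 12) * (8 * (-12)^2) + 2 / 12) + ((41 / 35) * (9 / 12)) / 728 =117463169 / 305760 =384.17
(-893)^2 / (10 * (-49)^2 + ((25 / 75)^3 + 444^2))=21531123 / 5970943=3.61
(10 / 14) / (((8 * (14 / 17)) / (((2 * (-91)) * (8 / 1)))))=-1105 / 7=-157.86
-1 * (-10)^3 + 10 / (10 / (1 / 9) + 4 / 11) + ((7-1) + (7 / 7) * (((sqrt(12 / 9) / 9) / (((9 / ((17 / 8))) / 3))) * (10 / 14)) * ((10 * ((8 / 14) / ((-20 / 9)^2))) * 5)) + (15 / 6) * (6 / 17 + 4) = 85 * sqrt(3) / 392 + 8592574 / 8449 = 1017.37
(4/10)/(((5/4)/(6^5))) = 62208/25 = 2488.32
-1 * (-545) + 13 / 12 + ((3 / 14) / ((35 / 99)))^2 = 98402113 / 180075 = 546.45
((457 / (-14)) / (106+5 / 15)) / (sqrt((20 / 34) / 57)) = -1371 * sqrt(9690) / 44660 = -3.02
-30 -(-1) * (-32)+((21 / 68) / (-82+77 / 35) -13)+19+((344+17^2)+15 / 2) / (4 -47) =-3938877 / 55556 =-70.90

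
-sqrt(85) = -9.22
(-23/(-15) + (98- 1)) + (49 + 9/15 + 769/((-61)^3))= 504340247/3404715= 148.13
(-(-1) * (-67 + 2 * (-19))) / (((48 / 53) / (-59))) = 109445 / 16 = 6840.31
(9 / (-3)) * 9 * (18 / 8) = -243 / 4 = -60.75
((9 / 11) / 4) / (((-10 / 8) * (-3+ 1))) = 9 / 110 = 0.08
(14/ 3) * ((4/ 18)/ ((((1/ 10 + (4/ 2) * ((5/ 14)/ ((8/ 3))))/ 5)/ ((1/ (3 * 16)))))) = 2450/ 8343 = 0.29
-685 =-685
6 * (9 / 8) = 27 / 4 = 6.75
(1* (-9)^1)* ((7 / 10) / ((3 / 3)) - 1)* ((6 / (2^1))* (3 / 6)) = 81 / 20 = 4.05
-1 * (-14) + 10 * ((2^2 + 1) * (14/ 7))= 114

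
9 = 9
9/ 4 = 2.25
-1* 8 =-8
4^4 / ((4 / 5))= 320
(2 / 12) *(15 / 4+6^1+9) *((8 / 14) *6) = 75 / 7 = 10.71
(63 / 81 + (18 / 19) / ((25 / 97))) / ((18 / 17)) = 323663 / 76950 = 4.21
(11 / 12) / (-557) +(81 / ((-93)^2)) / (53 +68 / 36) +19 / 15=10036518169 / 7932805140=1.27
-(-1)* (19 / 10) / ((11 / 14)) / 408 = 133 / 22440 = 0.01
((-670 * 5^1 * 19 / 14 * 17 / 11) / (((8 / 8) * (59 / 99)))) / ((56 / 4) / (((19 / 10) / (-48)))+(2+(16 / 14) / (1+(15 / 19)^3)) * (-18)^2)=-157800220725 / 7260851992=-21.73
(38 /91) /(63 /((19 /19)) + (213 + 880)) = 19 /52598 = 0.00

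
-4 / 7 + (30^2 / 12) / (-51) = -243 / 119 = -2.04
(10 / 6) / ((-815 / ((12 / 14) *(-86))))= 172 / 1141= 0.15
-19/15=-1.27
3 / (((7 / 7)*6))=1 / 2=0.50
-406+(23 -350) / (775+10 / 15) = -945743 / 2327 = -406.42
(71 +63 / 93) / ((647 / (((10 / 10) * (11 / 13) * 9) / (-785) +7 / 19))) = 154548988 / 3888952015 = 0.04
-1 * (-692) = 692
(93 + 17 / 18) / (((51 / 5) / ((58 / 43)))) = 245195 / 19737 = 12.42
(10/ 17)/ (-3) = -10/ 51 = -0.20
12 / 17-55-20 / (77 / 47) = -87051 / 1309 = -66.50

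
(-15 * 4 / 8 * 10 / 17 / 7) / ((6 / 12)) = -150 / 119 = -1.26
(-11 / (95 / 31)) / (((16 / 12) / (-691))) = 1860.24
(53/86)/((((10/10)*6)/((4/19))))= 53/2451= 0.02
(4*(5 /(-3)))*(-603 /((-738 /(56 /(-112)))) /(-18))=-335 /2214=-0.15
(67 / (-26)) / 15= -67 / 390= -0.17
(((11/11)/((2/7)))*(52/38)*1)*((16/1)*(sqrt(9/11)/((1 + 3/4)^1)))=2496*sqrt(11)/209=39.61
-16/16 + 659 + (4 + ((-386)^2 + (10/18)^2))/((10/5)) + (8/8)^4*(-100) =12159421/162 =75058.15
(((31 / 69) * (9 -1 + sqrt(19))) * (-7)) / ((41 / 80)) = -138880 / 2829 -17360 * sqrt(19) / 2829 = -75.84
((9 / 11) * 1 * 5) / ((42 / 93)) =1395 / 154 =9.06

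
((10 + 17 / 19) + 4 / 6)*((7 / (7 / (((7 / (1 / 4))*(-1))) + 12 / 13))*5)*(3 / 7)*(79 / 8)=676793 / 266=2544.33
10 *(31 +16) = 470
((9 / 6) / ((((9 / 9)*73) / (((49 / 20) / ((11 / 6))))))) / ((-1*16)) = -0.00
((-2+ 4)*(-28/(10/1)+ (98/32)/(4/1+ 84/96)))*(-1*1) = 847/195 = 4.34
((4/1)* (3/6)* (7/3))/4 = 7/6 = 1.17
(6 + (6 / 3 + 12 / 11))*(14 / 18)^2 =4900 / 891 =5.50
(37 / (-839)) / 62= -37 / 52018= -0.00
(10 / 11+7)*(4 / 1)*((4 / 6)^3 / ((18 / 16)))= 7424 / 891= 8.33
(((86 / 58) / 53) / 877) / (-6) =-43 / 8087694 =-0.00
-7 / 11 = -0.64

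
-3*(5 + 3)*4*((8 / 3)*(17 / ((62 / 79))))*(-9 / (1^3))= 1547136 / 31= 49907.61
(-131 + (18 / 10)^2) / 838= -1597 / 10475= -0.15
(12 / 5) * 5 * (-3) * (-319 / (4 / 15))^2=-206066025 / 4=-51516506.25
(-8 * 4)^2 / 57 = 1024 / 57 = 17.96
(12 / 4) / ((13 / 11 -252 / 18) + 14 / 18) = -297 / 1192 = -0.25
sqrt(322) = 17.94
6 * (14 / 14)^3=6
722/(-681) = -722/681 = -1.06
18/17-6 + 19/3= 71/51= 1.39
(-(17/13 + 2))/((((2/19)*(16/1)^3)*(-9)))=817/958464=0.00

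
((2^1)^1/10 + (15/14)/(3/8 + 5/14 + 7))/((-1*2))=-733/4330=-0.17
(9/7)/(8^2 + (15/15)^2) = 9/455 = 0.02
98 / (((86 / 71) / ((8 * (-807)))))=-22460424 / 43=-522335.44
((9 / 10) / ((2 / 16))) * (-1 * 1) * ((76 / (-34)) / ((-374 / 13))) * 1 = -8892 / 15895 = -0.56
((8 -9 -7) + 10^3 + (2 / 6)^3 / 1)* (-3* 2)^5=-7714080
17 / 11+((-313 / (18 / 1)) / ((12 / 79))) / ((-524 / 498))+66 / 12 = 24037711 / 207504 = 115.84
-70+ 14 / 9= -68.44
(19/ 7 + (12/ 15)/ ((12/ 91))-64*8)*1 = -52838/ 105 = -503.22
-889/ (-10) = 889/ 10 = 88.90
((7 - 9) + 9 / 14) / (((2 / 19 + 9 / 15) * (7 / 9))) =-16245 / 6566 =-2.47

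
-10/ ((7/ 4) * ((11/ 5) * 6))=-100/ 231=-0.43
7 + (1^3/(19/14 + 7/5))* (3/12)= 2737/386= 7.09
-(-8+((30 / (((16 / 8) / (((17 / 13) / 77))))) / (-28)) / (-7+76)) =5157237 / 644644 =8.00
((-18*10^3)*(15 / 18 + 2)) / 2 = -25500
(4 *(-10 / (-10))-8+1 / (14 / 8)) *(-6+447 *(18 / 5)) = -192384 / 35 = -5496.69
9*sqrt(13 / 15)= 3*sqrt(195) / 5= 8.38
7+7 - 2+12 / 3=16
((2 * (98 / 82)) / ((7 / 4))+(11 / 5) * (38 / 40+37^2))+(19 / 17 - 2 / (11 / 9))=2311398963 / 766700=3014.74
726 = 726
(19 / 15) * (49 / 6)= 931 / 90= 10.34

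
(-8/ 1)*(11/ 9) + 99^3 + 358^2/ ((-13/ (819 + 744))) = -1689359149/ 117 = -14438967.09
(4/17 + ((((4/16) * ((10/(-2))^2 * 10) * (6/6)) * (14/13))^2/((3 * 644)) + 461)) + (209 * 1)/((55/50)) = 518255099/792948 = 653.58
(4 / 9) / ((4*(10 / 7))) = 7 / 90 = 0.08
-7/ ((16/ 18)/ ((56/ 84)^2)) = -7/ 2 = -3.50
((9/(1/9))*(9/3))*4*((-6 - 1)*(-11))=74844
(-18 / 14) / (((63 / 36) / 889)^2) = -2322576 / 7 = -331796.57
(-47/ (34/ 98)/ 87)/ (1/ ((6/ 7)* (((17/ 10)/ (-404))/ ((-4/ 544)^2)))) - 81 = 335051/ 14645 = 22.88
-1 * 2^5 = -32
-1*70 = -70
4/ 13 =0.31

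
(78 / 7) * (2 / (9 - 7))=78 / 7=11.14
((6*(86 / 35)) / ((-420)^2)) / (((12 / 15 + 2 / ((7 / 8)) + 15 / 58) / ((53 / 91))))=0.00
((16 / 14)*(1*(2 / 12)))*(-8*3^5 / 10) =-37.03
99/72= 1.38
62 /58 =31 /29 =1.07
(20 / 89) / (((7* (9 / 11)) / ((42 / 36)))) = 0.05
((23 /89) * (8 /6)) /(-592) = -23 /39516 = -0.00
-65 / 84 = -0.77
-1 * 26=-26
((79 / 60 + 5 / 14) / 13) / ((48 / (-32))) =-703 / 8190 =-0.09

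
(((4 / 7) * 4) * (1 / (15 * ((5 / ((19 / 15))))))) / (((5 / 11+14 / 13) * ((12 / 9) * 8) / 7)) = 2717 / 164250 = 0.02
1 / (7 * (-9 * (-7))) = 1 / 441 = 0.00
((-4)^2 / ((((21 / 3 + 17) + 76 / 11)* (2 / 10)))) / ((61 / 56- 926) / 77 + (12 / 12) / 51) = -569184 / 2637233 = -0.22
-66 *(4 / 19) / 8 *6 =-198 / 19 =-10.42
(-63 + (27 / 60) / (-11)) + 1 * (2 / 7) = -96643 / 1540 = -62.76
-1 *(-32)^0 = -1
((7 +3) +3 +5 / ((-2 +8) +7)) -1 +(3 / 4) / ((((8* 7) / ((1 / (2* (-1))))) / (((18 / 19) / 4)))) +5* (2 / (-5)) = 2297889 / 221312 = 10.38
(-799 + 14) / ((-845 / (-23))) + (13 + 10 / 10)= -7.37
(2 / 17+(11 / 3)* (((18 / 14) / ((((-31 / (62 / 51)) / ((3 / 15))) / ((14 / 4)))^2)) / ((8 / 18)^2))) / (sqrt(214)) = 0.01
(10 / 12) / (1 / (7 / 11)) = 35 / 66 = 0.53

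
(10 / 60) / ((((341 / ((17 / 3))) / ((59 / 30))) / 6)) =1003 / 30690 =0.03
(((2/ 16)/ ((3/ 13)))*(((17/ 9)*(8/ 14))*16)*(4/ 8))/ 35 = 884/ 6615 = 0.13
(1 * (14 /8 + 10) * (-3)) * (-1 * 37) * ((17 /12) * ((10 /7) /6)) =147815 /336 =439.93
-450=-450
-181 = -181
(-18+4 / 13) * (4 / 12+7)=-129.74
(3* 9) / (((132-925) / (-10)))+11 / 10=11423 / 7930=1.44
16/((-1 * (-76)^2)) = -1/361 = -0.00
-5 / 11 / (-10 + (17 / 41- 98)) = 205 / 48521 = 0.00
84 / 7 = 12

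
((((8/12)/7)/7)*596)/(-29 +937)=298/33369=0.01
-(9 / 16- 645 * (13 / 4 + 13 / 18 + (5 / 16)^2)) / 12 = 2015623 / 9216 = 218.71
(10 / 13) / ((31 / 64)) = 640 / 403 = 1.59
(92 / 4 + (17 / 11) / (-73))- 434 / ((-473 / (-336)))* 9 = -95012932 / 34529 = -2751.69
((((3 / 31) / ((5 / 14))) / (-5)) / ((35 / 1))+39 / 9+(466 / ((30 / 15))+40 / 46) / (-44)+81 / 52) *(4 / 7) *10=15968444 / 4866225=3.28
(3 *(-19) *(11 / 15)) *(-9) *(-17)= -31977 / 5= -6395.40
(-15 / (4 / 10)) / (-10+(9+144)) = -75 / 286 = -0.26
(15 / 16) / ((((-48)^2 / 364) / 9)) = 1365 / 1024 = 1.33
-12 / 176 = -3 / 44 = -0.07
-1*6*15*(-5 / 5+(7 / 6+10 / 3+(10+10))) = -2115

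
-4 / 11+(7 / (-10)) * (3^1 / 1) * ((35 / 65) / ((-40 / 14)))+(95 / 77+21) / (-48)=-258901 / 600600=-0.43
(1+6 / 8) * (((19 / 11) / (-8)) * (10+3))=-1729 / 352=-4.91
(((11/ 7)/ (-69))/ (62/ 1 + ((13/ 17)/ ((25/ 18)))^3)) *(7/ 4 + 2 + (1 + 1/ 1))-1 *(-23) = 9219203733653/ 400871658936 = 23.00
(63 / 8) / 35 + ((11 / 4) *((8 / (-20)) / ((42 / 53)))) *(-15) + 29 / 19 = 120087 / 5320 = 22.57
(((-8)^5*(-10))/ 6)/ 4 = 13653.33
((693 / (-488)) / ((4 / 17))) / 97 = -11781 / 189344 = -0.06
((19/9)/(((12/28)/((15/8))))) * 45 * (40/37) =16625/37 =449.32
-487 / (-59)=487 / 59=8.25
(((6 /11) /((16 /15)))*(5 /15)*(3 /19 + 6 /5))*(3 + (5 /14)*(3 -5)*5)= -0.13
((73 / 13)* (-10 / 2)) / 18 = -1.56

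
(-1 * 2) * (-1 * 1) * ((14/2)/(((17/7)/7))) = 686/17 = 40.35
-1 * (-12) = 12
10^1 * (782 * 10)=78200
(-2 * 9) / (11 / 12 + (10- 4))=-216 / 83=-2.60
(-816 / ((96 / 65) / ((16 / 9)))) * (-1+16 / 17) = 520 / 9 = 57.78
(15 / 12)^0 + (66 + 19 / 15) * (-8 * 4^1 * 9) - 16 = -96939 / 5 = -19387.80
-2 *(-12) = 24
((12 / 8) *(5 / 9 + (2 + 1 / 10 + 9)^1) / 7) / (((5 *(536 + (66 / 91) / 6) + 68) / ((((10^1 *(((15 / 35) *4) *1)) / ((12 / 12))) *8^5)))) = 893714432 / 1750861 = 510.44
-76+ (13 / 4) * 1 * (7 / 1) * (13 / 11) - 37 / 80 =-43627 / 880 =-49.58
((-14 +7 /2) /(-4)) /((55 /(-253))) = -483 /40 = -12.08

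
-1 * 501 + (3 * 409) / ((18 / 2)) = -364.67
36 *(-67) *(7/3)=-5628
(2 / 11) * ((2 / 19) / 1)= 4 / 209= 0.02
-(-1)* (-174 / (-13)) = 174 / 13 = 13.38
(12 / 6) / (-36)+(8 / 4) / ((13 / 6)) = 203 / 234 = 0.87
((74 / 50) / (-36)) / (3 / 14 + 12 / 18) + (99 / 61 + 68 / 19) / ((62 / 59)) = 13213411 / 2694675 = 4.90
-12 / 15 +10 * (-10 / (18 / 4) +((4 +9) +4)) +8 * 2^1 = 7334 / 45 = 162.98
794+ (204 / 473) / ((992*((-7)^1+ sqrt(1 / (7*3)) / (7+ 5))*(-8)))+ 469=153*sqrt(21) / 34763040400+ 10976430073773 / 8690760100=1263.00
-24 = -24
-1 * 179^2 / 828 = -32041 / 828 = -38.70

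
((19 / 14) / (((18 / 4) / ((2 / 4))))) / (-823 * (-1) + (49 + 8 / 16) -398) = 0.00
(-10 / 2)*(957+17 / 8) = -38365 / 8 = -4795.62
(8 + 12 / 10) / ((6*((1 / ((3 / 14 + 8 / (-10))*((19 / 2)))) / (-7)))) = 17917 / 300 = 59.72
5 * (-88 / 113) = -440 / 113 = -3.89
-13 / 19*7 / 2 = -91 / 38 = -2.39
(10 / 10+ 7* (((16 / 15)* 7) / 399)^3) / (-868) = -625055047 / 542522893500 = -0.00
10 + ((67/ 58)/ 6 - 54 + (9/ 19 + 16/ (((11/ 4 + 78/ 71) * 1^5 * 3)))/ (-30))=-4755612851/ 108403740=-43.87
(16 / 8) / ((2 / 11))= 11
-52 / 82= -0.63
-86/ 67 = -1.28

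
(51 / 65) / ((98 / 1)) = 51 / 6370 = 0.01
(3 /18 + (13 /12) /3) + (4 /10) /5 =547 /900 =0.61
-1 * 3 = -3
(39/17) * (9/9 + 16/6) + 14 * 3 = 857/17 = 50.41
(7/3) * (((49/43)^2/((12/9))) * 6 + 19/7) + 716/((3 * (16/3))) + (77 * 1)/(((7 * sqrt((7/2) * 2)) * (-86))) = 1435963/22188 - 11 * sqrt(7)/602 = 64.67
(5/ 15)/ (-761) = -1/ 2283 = -0.00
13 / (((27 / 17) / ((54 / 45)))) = 442 / 45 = 9.82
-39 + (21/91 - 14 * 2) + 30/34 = -14561/221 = -65.89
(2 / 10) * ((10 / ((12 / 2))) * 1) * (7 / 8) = 7 / 24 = 0.29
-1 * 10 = -10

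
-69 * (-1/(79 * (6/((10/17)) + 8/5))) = 345/4661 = 0.07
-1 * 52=-52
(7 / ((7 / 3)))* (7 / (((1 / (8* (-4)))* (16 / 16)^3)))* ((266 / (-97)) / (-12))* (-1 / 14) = 1064 / 97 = 10.97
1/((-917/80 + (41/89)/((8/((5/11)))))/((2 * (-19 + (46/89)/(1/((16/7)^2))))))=125106080/43888957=2.85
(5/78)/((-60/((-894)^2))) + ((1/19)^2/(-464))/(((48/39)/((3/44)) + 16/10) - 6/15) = -6980105585143/8174530208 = -853.88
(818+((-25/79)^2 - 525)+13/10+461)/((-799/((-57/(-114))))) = -47144523/99731180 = -0.47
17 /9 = 1.89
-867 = -867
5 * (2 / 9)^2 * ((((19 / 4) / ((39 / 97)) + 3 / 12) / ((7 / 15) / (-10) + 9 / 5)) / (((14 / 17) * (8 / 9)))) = 1999625 / 861588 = 2.32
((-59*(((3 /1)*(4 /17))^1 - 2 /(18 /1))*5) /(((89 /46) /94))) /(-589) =116077780 /8020413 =14.47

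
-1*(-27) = 27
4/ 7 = 0.57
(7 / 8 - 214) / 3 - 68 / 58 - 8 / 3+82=4955 / 696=7.12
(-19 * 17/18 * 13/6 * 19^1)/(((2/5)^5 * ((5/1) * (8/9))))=-49863125/3072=-16231.49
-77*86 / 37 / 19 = -6622 / 703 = -9.42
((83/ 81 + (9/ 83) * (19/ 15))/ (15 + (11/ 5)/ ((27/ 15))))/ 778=19531/ 212125590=0.00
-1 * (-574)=574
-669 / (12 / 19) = -4237 / 4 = -1059.25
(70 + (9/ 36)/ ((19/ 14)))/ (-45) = -889/ 570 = -1.56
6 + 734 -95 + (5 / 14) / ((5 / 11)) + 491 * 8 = 64033 / 14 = 4573.79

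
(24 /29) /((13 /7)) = 168 /377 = 0.45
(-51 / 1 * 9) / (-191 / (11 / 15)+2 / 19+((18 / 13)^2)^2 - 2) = 1.77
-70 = -70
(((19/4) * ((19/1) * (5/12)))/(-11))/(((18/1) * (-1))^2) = -0.01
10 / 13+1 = 23 / 13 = 1.77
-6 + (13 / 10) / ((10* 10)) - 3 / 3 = -6987 / 1000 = -6.99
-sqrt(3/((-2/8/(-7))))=-2 * sqrt(21)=-9.17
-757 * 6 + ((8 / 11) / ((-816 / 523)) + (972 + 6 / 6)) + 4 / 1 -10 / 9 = -12005099 / 3366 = -3566.58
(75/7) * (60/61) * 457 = 2056500/427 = 4816.16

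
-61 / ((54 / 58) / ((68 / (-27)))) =120292 / 729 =165.01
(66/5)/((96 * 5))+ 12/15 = 331/400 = 0.83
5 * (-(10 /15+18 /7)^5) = -7269667840 /4084101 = -1779.99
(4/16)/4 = 1/16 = 0.06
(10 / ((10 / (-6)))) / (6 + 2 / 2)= -6 / 7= -0.86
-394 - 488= -882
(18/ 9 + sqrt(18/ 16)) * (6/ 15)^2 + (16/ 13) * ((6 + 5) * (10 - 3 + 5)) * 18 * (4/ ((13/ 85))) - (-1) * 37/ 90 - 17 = 3 * sqrt(2)/ 25 + 5815210751/ 76050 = 76465.79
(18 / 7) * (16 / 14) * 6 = 864 / 49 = 17.63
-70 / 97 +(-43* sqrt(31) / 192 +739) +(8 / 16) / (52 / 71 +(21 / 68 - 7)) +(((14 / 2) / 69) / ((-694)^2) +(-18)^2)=98507331923302115 / 92739453460212 - 43* sqrt(31) / 192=1060.95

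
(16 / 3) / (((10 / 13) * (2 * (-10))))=-26 / 75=-0.35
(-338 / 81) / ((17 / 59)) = -19942 / 1377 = -14.48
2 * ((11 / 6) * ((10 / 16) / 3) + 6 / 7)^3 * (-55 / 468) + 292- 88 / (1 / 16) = -267568893622423 / 239661047808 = -1116.45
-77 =-77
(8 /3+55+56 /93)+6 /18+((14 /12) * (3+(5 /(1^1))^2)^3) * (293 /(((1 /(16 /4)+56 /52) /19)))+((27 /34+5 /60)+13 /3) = 46885393767461 /436356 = 107447574.38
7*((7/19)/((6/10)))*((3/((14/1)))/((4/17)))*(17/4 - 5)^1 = -1785/608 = -2.94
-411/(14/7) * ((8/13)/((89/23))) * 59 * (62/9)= -46105432/3471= -13283.04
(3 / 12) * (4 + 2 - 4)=1 / 2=0.50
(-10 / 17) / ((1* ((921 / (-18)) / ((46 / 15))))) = 184 / 5219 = 0.04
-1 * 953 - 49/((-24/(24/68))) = -64755/68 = -952.28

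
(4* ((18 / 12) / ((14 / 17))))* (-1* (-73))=3723 / 7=531.86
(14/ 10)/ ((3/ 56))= 392/ 15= 26.13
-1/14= -0.07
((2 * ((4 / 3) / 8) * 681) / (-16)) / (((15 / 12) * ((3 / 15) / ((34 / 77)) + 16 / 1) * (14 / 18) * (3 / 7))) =-11577 / 5594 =-2.07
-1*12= -12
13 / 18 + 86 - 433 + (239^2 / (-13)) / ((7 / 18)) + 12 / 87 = -553151251 / 47502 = -11644.80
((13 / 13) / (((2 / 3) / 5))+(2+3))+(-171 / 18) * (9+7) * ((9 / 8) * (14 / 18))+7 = -227 / 2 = -113.50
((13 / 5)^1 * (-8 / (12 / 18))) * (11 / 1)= -1716 / 5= -343.20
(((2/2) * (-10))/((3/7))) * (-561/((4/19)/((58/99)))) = 327845/9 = 36427.22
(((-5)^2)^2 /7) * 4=2500 /7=357.14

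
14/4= 7/2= 3.50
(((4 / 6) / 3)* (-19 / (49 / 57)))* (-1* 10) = 49.12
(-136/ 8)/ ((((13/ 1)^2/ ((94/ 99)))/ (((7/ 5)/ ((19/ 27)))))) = -33558/ 176605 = -0.19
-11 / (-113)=11 / 113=0.10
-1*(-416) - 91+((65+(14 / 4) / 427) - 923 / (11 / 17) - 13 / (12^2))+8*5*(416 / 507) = -1260779855 / 1256112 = -1003.72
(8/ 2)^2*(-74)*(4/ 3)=-4736/ 3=-1578.67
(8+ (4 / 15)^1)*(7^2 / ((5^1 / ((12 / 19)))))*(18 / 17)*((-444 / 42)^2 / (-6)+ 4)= -255936 / 323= -792.37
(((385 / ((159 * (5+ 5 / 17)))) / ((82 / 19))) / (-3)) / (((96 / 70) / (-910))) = 23.44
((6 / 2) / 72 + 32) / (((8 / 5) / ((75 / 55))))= 19225 / 704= 27.31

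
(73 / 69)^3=389017 / 328509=1.18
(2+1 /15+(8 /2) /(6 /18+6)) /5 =769 /1425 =0.54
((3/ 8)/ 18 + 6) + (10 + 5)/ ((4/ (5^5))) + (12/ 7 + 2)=3940771/ 336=11728.49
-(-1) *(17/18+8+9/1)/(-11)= -323/198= -1.63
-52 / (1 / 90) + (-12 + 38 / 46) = -107897 / 23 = -4691.17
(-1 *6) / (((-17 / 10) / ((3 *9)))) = 1620 / 17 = 95.29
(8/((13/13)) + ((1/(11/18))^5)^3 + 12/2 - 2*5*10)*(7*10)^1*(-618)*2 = -552637612138495280827920/4177248169415651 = -132297050.53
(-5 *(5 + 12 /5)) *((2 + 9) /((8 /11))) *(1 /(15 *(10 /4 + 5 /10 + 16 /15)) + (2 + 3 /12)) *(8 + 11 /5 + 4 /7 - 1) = -60479793 /4880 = -12393.40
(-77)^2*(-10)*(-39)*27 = 62432370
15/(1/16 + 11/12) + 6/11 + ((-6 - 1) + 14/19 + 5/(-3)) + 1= 263299/29469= 8.93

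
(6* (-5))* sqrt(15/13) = -30* sqrt(195)/13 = -32.23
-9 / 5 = -1.80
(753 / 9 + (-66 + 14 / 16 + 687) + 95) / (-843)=-19213 / 20232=-0.95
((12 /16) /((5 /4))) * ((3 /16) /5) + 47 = 18809 /400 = 47.02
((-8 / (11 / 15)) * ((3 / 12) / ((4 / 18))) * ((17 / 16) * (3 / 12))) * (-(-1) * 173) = -397035 / 704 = -563.97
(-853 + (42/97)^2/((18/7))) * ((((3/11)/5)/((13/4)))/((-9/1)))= 1.59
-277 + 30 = -247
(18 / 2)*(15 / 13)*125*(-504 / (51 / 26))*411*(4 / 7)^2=-5326560000 / 119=-44761008.40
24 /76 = 6 /19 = 0.32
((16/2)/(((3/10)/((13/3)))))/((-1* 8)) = -130/9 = -14.44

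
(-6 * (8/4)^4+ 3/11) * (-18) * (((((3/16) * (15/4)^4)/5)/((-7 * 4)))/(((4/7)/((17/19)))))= -4893685875/6848512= -714.56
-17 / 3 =-5.67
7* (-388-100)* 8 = -27328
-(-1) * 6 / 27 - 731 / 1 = -6577 / 9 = -730.78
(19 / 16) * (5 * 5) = 475 / 16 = 29.69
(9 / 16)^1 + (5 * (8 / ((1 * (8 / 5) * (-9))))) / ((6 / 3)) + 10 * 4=5641 / 144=39.17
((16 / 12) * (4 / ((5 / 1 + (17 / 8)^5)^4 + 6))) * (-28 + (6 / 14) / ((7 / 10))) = -24755530546918218268672 / 924711350510166737471443539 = -0.00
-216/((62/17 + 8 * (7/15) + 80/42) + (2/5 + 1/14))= -771120/34831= -22.14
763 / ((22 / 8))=3052 / 11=277.45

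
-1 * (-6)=6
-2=-2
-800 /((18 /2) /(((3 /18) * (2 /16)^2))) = -25 /108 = -0.23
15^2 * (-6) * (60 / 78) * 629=-8491500 / 13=-653192.31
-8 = -8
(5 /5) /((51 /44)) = 44 /51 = 0.86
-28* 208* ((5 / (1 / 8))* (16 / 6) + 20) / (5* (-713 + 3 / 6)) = 46592 / 225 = 207.08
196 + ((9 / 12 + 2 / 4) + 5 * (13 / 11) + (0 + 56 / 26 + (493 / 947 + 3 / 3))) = 112038413 / 541684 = 206.83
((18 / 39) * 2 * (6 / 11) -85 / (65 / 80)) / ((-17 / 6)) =89328 / 2431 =36.75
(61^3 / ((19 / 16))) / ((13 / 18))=65370528 / 247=264658.01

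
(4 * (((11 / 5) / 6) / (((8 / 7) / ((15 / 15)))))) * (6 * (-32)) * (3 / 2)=-1848 / 5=-369.60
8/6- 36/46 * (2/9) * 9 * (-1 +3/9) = 164/69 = 2.38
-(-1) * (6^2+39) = 75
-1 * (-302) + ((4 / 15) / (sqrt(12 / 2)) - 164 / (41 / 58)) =2 * sqrt(6) / 45 + 70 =70.11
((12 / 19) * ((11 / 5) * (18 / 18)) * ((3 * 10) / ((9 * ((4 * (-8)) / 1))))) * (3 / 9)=-11 / 228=-0.05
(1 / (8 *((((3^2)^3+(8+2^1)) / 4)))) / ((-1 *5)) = -1 / 7390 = -0.00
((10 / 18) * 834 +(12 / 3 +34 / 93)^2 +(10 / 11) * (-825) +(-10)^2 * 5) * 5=10049780 / 8649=1161.96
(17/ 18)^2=289/ 324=0.89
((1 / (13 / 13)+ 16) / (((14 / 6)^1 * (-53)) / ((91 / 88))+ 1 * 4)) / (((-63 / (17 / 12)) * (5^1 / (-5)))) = -3757 / 1136016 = -0.00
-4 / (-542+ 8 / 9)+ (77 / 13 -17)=-350406 / 31655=-11.07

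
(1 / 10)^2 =1 / 100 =0.01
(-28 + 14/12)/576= -161/3456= -0.05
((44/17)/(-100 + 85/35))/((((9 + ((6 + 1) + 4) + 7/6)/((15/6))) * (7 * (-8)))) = 165/2949194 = 0.00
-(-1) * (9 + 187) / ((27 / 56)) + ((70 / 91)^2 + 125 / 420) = 52052057 / 127764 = 407.41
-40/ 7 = -5.71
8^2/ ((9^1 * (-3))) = -64/ 27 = -2.37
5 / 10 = 1 / 2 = 0.50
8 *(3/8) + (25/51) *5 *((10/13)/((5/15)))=1913/221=8.66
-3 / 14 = -0.21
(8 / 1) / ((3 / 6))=16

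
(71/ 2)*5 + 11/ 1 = 377/ 2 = 188.50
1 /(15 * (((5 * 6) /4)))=2 /225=0.01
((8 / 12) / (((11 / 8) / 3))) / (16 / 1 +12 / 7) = 28 / 341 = 0.08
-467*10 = -4670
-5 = -5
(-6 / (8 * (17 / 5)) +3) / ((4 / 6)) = 567 / 136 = 4.17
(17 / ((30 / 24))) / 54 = 34 / 135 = 0.25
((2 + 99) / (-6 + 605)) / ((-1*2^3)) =-101 / 4792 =-0.02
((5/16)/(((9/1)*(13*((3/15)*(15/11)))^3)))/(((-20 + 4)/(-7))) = 46585/136670976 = 0.00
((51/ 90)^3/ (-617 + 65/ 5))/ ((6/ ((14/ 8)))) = -34391/ 391392000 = -0.00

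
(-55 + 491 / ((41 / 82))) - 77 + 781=1631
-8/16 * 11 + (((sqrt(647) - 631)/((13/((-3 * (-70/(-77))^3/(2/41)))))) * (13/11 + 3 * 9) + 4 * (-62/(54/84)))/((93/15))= 34693834073/3425994 - 3075000 * sqrt(647)/190333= 9715.70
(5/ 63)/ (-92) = -5/ 5796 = -0.00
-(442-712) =270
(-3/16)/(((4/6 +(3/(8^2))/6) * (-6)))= 12/259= 0.05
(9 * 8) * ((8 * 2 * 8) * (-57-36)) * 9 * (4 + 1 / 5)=-32397926.40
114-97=17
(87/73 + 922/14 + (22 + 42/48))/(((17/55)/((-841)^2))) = 14300157362095/69496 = 205769502.74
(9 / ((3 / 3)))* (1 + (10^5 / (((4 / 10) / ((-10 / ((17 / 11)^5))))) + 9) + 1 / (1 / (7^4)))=-3592838022957 / 1419857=-2530422.45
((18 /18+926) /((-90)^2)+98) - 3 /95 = 1677217 /17100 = 98.08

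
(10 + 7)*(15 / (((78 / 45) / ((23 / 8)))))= 422.96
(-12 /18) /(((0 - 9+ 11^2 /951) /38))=12046 /4219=2.86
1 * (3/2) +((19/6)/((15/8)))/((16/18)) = 17/5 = 3.40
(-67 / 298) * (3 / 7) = -201 / 2086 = -0.10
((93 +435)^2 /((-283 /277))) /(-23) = 77223168 /6509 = 11864.06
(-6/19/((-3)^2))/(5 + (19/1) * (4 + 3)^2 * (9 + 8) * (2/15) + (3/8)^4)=-0.00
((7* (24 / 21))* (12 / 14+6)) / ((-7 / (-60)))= 23040 / 49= 470.20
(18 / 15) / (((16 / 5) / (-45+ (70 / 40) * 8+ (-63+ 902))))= 303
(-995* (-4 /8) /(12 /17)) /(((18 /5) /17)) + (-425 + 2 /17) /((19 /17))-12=2936.02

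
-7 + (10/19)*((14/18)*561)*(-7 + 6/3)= -65849/57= -1155.25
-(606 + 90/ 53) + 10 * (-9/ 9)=-32738/ 53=-617.70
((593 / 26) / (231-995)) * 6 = -1779 / 9932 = -0.18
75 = 75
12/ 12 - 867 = -866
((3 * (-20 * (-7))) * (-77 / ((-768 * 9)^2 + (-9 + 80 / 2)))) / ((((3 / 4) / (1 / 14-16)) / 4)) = 0.06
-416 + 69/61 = -25307/61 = -414.87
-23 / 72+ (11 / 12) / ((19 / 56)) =3259 / 1368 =2.38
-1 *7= -7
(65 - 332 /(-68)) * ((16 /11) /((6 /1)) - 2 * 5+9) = -900 /17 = -52.94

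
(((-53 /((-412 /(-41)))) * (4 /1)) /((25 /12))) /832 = -0.01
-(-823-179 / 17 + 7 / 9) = 127411 / 153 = 832.75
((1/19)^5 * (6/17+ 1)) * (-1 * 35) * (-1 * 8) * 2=12880/42093683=0.00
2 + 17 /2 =21 /2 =10.50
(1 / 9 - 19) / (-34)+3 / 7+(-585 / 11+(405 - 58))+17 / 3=208225 / 693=300.47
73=73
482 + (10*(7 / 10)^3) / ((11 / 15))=486.68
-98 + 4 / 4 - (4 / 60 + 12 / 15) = -1468 / 15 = -97.87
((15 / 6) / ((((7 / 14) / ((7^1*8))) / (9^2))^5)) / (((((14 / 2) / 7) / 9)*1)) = 1382603735298114846720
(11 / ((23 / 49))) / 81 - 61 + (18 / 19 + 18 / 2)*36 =10526876 / 35397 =297.39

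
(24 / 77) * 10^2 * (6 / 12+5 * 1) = 1200 / 7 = 171.43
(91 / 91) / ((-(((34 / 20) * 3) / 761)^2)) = -57912100 / 2601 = -22265.32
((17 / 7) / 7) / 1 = 17 / 49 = 0.35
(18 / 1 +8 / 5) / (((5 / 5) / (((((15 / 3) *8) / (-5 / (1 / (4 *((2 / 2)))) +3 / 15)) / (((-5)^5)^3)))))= 784 / 604248046875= 0.00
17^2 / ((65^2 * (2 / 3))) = 867 / 8450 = 0.10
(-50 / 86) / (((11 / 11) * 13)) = -25 / 559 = -0.04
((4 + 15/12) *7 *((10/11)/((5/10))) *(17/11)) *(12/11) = 149940/1331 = 112.65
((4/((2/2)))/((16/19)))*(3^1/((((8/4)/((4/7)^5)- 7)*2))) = 0.28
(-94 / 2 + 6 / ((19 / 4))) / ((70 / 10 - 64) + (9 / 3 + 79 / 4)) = 3476 / 2603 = 1.34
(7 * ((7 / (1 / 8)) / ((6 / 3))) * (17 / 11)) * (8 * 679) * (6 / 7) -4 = 15513748 / 11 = 1410340.73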